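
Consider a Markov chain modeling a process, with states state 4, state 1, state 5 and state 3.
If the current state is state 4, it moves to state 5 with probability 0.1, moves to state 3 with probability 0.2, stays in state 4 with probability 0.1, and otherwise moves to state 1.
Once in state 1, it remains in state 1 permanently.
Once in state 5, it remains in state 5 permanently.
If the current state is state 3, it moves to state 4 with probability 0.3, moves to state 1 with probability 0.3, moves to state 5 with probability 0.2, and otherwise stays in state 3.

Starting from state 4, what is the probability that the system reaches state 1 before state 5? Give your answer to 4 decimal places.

Let h(s) be the probability of absorption at state 1 starting from transient state s. Then h(state 1) = 1 and h(state 5) = 0. By first-step analysis:
h(state 4) = 0.1·h(state 4) + 0.6·1 + 0.1·0 + 0.2·h(state 3)
h(state 3) = 0.3·h(state 4) + 0.3·1 + 0.2·0 + 0.2·h(state 3)
Solving: h(state 4) = 0.8182, h(state 3) = 0.6818.
Starting from state 4, the probability is 0.8182.

0.8182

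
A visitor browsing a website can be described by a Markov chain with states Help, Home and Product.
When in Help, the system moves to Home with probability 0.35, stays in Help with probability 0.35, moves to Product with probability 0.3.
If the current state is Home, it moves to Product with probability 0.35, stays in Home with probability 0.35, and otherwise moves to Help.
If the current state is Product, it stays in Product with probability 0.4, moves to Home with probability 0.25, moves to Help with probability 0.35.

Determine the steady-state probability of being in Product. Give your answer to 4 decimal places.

Let the stationary distribution be π with π = πP and π_1 + π_2 + π_3 = 1.
π_1 = 0.35·π_1 + 0.3·π_2 + 0.35·π_3
π_2 = 0.35·π_1 + 0.35·π_2 + 0.25·π_3
Solving with the normalization constraint gives π = (0.3343, 0.3149, 0.3508).
So the stationary probability of Product is 0.3508.

0.3508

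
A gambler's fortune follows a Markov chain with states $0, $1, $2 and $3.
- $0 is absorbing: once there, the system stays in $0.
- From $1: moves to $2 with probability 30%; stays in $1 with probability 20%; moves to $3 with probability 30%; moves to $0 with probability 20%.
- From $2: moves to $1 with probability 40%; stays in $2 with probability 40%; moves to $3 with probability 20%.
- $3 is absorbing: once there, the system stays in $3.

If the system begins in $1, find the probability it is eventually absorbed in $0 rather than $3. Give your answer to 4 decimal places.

Let h(s) be the probability of absorption at $0 starting from transient state s. Then h($0) = 1 and h($3) = 0. By first-step analysis:
h($1) = 0.2·1 + 0.2·h($1) + 0.3·h($2) + 0.3·0
h($2) = 0.4·h($1) + 0.4·h($2) + 0.2·0
Solving: h($1) = 0.3333, h($2) = 0.2222.
Starting from $1, the probability is 0.3333.

0.3333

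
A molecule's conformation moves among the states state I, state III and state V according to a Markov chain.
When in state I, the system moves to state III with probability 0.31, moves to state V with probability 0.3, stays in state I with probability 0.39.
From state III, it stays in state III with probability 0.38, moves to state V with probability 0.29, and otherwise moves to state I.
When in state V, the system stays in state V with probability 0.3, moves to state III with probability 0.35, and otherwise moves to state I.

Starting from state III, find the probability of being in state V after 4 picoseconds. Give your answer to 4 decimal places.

0.2965

Propagate the distribution vector 4 picoseconds from state III.
After 0 picoseconds: (0.0000, 1.0000, 0.0000)
After 1 picosecond: (0.3300, 0.3800, 0.2900)
After 2 picoseconds: (0.3556, 0.3482, 0.2962)
After 3 picoseconds: (0.3573, 0.3462, 0.2965)
After 4 picoseconds: (0.3574, 0.3461, 0.2965)
P(in state V after 4 picoseconds) = 0.2965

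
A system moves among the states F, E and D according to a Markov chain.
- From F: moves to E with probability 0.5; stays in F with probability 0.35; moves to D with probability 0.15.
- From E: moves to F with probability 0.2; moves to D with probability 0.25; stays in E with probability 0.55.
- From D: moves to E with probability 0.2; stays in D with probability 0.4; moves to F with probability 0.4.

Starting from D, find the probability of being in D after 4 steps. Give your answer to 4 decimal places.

0.2580

Propagate the distribution vector 4 steps from D.
After 0 steps: (0.0000, 0.0000, 1.0000)
After 1 step: (0.4000, 0.2000, 0.4000)
After 2 steps: (0.3400, 0.3900, 0.2700)
After 3 steps: (0.3050, 0.4385, 0.2565)
After 4 steps: (0.2971, 0.4450, 0.2580)
P(in D after 4 steps) = 0.2580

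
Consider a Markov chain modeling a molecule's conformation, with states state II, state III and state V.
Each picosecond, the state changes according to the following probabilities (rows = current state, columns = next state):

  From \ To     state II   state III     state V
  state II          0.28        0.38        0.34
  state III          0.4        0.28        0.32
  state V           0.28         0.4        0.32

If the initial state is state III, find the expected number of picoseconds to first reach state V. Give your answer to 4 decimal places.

3.0568

Let t(s) be the expected number of picoseconds to first reach state V from state s, with t(state V) = 0. Conditioning on the first picosecond:
t(state II) = 1 + 0.28·t(state II) + 0.38·t(state III)
t(state III) = 1 + 0.4·t(state II) + 0.28·t(state III)
Solving: t(state II) = 3.0022, t(state III) = 3.0568.
Expected picoseconds from state III to state V: 3.0568.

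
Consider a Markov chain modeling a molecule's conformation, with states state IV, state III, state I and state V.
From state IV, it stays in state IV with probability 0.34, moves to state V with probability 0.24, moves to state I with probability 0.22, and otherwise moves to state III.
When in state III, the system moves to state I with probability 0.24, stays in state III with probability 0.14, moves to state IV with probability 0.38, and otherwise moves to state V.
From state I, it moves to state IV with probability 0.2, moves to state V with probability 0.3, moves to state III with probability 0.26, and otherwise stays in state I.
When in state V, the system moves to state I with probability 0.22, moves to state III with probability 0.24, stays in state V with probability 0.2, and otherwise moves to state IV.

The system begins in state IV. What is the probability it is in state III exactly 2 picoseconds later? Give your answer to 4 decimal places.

0.2108

Propagate the distribution vector 2 picoseconds from state IV.
After 0 picoseconds: (1.0000, 0.0000, 0.0000, 0.0000)
After 1 picosecond: (0.3400, 0.2000, 0.2200, 0.2400)
After 2 picoseconds: (0.3172, 0.2108, 0.2284, 0.2436)
P(in state III after 2 picoseconds) = 0.2108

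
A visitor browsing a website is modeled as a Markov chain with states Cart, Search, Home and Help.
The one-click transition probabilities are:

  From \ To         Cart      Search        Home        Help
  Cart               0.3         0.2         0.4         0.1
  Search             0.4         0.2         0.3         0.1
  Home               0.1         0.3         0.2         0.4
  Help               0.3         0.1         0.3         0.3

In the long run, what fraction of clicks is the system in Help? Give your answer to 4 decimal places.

0.2362

Let the stationary distribution be π with π = πP and π_1 + π_2 + π_3 + π_4 = 1.
π_1 = 0.3·π_1 + 0.4·π_2 + 0.1·π_3 + 0.3·π_4
π_2 = 0.2·π_1 + 0.2·π_2 + 0.3·π_3 + 0.1·π_4
π_3 = 0.4·π_1 + 0.3·π_2 + 0.2·π_3 + 0.3·π_4
Solving with the normalization constraint gives π = (0.2613, 0.2060, 0.2965, 0.2362).
So the stationary probability of Help is 0.2362.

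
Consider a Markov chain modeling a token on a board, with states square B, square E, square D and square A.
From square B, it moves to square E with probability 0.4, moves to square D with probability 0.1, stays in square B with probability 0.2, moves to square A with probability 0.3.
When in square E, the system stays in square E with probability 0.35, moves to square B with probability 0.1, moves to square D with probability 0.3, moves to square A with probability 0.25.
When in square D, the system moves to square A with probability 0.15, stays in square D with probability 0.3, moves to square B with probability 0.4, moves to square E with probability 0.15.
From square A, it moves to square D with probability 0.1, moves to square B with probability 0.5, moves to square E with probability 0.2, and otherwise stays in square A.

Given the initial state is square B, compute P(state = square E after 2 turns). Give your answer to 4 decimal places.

0.2950

Propagate the distribution vector 2 turns from square B.
After 0 turns: (1.0000, 0.0000, 0.0000, 0.0000)
After 1 turn: (0.2000, 0.4000, 0.1000, 0.3000)
After 2 turns: (0.2700, 0.2950, 0.2000, 0.2350)
P(in square E after 2 turns) = 0.2950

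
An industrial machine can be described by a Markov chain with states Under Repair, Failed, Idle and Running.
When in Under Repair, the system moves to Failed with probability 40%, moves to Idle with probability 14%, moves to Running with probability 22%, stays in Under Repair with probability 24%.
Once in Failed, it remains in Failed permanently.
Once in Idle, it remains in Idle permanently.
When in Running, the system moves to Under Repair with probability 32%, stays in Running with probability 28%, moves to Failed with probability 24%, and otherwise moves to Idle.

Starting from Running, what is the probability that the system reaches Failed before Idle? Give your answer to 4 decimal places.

Let h(s) be the probability of absorption at Failed starting from transient state s. Then h(Failed) = 1 and h(Idle) = 0. By first-step analysis:
h(Under Repair) = 0.24·h(Under Repair) + 0.4·1 + 0.14·0 + 0.22·h(Running)
h(Running) = 0.32·h(Under Repair) + 0.24·1 + 0.16·0 + 0.28·h(Running)
Solving: h(Under Repair) = 0.7148, h(Running) = 0.6510.
Starting from Running, the probability is 0.6510.

0.6510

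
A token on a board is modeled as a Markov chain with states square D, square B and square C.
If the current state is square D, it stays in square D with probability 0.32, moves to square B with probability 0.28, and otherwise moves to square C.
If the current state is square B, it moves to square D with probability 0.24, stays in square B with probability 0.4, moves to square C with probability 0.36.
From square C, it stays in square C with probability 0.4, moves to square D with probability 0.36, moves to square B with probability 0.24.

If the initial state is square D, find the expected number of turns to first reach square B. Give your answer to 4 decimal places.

Let t(s) be the expected number of turns to first reach square B from state s, with t(square B) = 0. Conditioning on the first turn:
t(square D) = 1 + 0.32·t(square D) + 0.4·t(square C)
t(square C) = 1 + 0.36·t(square D) + 0.4·t(square C)
Solving: t(square D) = 3.7879, t(square C) = 3.9394.
Expected turns from square D to square B: 3.7879.

3.7879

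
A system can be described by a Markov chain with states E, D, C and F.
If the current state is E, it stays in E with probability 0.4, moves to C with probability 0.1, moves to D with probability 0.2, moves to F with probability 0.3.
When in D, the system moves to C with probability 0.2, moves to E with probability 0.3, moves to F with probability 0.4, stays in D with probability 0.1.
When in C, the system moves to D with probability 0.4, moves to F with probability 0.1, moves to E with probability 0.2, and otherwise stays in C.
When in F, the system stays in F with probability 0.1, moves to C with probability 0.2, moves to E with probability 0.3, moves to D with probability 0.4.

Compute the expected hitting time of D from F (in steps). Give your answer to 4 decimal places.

2.9630

Let t(s) be the expected number of steps to first reach D from state s, with t(D) = 0. Conditioning on the first step:
t(E) = 1 + 0.4·t(E) + 0.1·t(C) + 0.3·t(F)
t(C) = 1 + 0.2·t(E) + 0.3·t(C) + 0.1·t(F)
t(F) = 1 + 0.3·t(E) + 0.2·t(C) + 0.1·t(F)
Solving: t(E) = 3.6296, t(C) = 2.8889, t(F) = 2.9630.
Expected steps from F to D: 2.9630.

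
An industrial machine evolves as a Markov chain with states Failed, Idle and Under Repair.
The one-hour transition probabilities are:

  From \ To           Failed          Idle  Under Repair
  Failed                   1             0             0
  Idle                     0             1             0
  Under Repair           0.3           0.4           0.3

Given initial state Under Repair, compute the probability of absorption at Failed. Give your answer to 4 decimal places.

Let h(s) be the probability of absorption at Failed starting from transient state s. Then h(Failed) = 1 and h(Idle) = 0. By first-step analysis:
h(Under Repair) = 0.3·1 + 0.4·0 + 0.3·h(Under Repair)
Solving: h(Under Repair) = 0.4286.
Starting from Under Repair, the probability is 0.4286.

0.4286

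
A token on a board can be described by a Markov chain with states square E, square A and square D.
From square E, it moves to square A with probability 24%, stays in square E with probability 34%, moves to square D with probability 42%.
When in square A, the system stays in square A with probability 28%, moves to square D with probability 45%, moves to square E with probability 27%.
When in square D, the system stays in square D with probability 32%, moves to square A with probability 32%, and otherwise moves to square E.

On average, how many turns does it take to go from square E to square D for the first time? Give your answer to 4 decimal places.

Let t(s) be the expected number of turns to first reach square D from state s, with t(square D) = 0. Conditioning on the first turn:
t(square E) = 1 + 0.34·t(square E) + 0.24·t(square A)
t(square A) = 1 + 0.27·t(square E) + 0.28·t(square A)
Solving: t(square E) = 2.3392, t(square A) = 2.2661.
Expected turns from square E to square D: 2.3392.

2.3392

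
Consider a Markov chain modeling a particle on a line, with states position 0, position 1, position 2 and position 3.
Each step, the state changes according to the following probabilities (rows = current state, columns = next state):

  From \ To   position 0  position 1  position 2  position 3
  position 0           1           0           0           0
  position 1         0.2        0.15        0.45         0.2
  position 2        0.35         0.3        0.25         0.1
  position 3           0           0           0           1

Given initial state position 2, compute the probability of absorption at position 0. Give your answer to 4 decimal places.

Let h(s) be the probability of absorption at position 0 starting from transient state s. Then h(position 0) = 1 and h(position 3) = 0. By first-step analysis:
h(position 1) = 0.2·1 + 0.15·h(position 1) + 0.45·h(position 2) + 0.2·0
h(position 2) = 0.35·1 + 0.3·h(position 1) + 0.25·h(position 2) + 0.1·0
Solving: h(position 1) = 0.6119, h(position 2) = 0.7114.
Starting from position 2, the probability is 0.7114.

0.7114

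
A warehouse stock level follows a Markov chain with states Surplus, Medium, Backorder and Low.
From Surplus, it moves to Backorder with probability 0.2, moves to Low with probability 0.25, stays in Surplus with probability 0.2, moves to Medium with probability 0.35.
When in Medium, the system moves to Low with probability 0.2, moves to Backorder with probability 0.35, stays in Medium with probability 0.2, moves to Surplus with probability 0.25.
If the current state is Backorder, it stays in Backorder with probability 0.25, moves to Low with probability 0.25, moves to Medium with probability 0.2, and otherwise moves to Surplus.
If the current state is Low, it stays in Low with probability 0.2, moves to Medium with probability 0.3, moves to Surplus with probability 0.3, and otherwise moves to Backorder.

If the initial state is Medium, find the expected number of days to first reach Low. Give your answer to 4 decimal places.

4.4097

Let t(s) be the expected number of days to first reach Low from state s, with t(Low) = 0. Conditioning on the first day:
t(Surplus) = 1 + 0.2·t(Surplus) + 0.35·t(Medium) + 0.2·t(Backorder)
t(Medium) = 1 + 0.25·t(Surplus) + 0.2·t(Medium) + 0.35·t(Backorder)
t(Backorder) = 1 + 0.3·t(Surplus) + 0.2·t(Medium) + 0.25·t(Backorder)
Solving: t(Surplus) = 4.2295, t(Medium) = 4.4097, t(Backorder) = 4.2010.
Expected days from Medium to Low: 4.4097.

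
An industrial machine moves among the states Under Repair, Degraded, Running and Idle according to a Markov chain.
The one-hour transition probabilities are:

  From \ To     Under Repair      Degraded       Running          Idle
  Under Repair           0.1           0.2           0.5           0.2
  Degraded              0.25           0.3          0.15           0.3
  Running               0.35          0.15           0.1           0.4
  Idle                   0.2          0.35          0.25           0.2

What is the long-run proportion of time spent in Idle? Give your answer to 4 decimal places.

0.2743

Let the stationary distribution be π with π = πP and π_1 + π_2 + π_3 + π_4 = 1.
π_1 = 0.1·π_1 + 0.25·π_2 + 0.35·π_3 + 0.2·π_4
π_2 = 0.2·π_1 + 0.3·π_2 + 0.15·π_3 + 0.35·π_4
π_3 = 0.5·π_1 + 0.15·π_2 + 0.1·π_3 + 0.25·π_4
Solving with the normalization constraint gives π = (0.2267, 0.2544, 0.2446, 0.2743).
So the stationary probability of Idle is 0.2743.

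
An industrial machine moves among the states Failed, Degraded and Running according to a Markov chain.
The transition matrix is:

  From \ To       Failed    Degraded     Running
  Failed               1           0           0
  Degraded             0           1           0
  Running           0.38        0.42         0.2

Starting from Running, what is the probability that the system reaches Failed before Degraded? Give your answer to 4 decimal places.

Let h(s) be the probability of absorption at Failed starting from transient state s. Then h(Failed) = 1 and h(Degraded) = 0. By first-step analysis:
h(Running) = 0.38·1 + 0.42·0 + 0.2·h(Running)
Solving: h(Running) = 0.4750.
Starting from Running, the probability is 0.4750.

0.4750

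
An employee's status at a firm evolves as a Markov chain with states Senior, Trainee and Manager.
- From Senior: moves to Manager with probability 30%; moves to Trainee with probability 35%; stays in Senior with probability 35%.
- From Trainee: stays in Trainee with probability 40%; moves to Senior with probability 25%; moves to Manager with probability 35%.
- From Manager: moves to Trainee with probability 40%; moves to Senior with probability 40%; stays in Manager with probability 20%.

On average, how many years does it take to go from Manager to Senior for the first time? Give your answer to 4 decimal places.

2.9412

Let t(s) be the expected number of years to first reach Senior from state s, with t(Senior) = 0. Conditioning on the first year:
t(Trainee) = 1 + 0.4·t(Trainee) + 0.35·t(Manager)
t(Manager) = 1 + 0.4·t(Trainee) + 0.2·t(Manager)
Solving: t(Trainee) = 3.3824, t(Manager) = 2.9412.
Expected years from Manager to Senior: 2.9412.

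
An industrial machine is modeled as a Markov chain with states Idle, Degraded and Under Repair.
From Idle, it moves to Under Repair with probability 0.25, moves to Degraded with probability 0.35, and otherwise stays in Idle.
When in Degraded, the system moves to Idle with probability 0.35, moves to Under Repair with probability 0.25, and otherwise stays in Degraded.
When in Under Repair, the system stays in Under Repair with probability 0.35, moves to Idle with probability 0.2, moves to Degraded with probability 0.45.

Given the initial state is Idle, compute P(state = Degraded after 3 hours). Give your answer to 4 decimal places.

0.3971

Propagate the distribution vector 3 hours from Idle.
After 0 hours: (1.0000, 0.0000, 0.0000)
After 1 hour: (0.4000, 0.3500, 0.2500)
After 2 hours: (0.3325, 0.3925, 0.2750)
After 3 hours: (0.3254, 0.3971, 0.2775)
P(in Degraded after 3 hours) = 0.3971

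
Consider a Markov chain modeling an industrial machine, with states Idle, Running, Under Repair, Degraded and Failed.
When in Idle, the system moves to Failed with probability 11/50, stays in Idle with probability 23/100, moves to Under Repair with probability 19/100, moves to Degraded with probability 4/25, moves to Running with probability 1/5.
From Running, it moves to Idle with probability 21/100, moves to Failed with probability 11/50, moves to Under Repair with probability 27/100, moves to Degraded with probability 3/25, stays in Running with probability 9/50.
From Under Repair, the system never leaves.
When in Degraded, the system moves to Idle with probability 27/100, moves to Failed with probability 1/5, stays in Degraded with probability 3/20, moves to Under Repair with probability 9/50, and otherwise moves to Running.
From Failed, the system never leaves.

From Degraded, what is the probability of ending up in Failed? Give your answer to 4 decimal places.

Let h(s) be the probability of absorption at Failed starting from transient state s. Then h(Failed) = 1 and h(Under Repair) = 0. By first-step analysis:
h(Idle) = 0.23·h(Idle) + 0.2·h(Running) + 0.19·0 + 0.16·h(Degraded) + 0.22·1
h(Running) = 0.21·h(Idle) + 0.18·h(Running) + 0.27·0 + 0.12·h(Degraded) + 0.22·1
h(Degraded) = 0.27·h(Idle) + 0.2·h(Running) + 0.18·0 + 0.15·h(Degraded) + 0.2·1
Solving: h(Idle) = 0.5152, h(Running) = 0.4750, h(Degraded) = 0.5107.
Starting from Degraded, the probability is 0.5107.

0.5107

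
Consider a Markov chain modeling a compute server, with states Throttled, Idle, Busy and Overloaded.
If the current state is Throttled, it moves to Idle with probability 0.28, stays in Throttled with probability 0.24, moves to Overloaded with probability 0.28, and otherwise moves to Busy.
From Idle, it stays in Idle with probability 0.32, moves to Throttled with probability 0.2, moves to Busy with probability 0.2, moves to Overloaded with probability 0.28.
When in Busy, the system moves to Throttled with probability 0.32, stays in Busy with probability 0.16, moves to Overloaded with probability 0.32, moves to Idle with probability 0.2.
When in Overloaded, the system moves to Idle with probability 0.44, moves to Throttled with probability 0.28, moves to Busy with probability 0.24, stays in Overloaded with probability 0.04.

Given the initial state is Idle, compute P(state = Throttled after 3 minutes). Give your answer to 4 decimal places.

0.2522

Propagate the distribution vector 3 minutes from Idle.
After 0 minutes: (0.0000, 1.0000, 0.0000, 0.0000)
After 1 minute: (0.2000, 0.3200, 0.2000, 0.2800)
After 2 minutes: (0.2544, 0.3216, 0.2032, 0.2208)
After 3 minutes: (0.2522, 0.3119, 0.2007, 0.2351)
P(in Throttled after 3 minutes) = 0.2522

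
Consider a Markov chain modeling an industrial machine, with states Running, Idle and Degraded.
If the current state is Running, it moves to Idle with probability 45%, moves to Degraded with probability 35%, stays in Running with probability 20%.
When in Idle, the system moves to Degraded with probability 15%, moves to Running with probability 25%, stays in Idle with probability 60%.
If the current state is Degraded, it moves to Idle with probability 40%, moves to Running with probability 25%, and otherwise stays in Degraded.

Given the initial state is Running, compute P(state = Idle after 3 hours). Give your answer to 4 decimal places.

Propagate the distribution vector 3 hours from Running.
After 0 hours: (1.0000, 0.0000, 0.0000)
After 1 hour: (0.2000, 0.4500, 0.3500)
After 2 hours: (0.2400, 0.5000, 0.2600)
After 3 hours: (0.2380, 0.5120, 0.2500)
P(in Idle after 3 hours) = 0.5120

0.5120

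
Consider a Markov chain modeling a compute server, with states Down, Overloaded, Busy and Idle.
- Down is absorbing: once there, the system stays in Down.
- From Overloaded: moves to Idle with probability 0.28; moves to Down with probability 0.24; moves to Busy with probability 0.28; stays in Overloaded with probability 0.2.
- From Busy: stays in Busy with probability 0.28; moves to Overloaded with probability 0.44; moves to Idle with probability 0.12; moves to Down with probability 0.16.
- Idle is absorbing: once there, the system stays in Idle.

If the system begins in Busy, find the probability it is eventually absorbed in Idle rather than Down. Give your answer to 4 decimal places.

0.4841

Let h(s) be the probability of absorption at Idle starting from transient state s. Then h(Idle) = 1 and h(Down) = 0. By first-step analysis:
h(Overloaded) = 0.24·0 + 0.2·h(Overloaded) + 0.28·h(Busy) + 0.28·1
h(Busy) = 0.16·0 + 0.44·h(Overloaded) + 0.28·h(Busy) + 0.12·1
Solving: h(Overloaded) = 0.5194, h(Busy) = 0.4841.
Starting from Busy, the probability is 0.4841.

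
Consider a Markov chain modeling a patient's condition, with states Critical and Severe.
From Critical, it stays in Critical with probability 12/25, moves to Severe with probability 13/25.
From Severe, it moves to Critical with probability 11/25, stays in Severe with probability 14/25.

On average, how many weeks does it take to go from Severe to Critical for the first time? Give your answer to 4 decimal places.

2.2727

Let t(s) be the expected number of weeks to first reach Critical from state s, with t(Critical) = 0. Conditioning on the first week:
t(Severe) = 1 + 0.56·t(Severe)
Solving: t(Severe) = 2.2727.
Expected weeks from Severe to Critical: 2.2727.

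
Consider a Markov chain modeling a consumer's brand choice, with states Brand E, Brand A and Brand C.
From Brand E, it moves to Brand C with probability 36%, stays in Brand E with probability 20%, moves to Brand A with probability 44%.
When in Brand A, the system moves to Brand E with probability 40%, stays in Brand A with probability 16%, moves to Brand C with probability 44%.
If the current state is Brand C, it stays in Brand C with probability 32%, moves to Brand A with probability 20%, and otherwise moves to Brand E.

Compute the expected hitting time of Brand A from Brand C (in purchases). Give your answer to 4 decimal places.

Let t(s) be the expected number of purchases to first reach Brand A from state s, with t(Brand A) = 0. Conditioning on the first purchase:
t(Brand E) = 1 + 0.2·t(Brand E) + 0.36·t(Brand C)
t(Brand C) = 1 + 0.48·t(Brand E) + 0.32·t(Brand C)
Solving: t(Brand E) = 2.8017, t(Brand C) = 3.4483.
Expected purchases from Brand C to Brand A: 3.4483.

3.4483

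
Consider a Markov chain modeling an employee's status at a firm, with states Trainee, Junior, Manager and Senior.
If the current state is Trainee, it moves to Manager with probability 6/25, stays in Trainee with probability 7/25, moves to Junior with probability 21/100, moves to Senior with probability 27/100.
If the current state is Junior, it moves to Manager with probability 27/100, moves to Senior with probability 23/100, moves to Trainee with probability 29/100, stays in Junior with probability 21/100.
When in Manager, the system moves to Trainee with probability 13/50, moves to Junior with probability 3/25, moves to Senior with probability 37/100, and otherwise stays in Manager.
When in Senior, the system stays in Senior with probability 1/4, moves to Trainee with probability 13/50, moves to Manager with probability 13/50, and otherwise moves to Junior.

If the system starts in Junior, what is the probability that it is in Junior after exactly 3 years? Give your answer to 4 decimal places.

Propagate the distribution vector 3 years from Junior.
After 0 years: (0.0000, 1.0000, 0.0000, 0.0000)
After 1 year: (0.2900, 0.2100, 0.2700, 0.2300)
After 2 years: (0.2721, 0.1903, 0.2536, 0.2840)
After 3 years: (0.2712, 0.1929, 0.2539, 0.2821)
P(in Junior after 3 years) = 0.1929

0.1929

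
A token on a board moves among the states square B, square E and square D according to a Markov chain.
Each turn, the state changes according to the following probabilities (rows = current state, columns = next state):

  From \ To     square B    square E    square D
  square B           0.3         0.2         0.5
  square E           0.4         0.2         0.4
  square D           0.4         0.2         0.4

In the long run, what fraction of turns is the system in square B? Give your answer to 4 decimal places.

0.3636

Let the stationary distribution be π with π = πP and π_1 + π_2 + π_3 = 1.
π_1 = 0.3·π_1 + 0.4·π_2 + 0.4·π_3
π_2 = 0.2·π_1 + 0.2·π_2 + 0.2·π_3
Solving with the normalization constraint gives π = (0.3636, 0.2000, 0.4364).
So the stationary probability of square B is 0.3636.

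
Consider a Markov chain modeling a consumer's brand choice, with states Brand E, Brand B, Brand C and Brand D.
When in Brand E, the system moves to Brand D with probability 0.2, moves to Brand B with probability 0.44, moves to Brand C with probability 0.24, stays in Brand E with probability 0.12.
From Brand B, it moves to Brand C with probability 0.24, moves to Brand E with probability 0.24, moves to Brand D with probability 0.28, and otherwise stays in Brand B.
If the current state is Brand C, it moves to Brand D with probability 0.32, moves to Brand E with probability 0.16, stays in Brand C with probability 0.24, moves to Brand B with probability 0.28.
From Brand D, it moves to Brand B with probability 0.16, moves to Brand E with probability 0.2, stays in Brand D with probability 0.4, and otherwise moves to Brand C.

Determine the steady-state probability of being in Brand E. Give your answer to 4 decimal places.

0.1860

Let the stationary distribution be π with π = πP and π_1 + π_2 + π_3 + π_4 = 1.
π_1 = 0.12·π_1 + 0.24·π_2 + 0.16·π_3 + 0.2·π_4
π_2 = 0.44·π_1 + 0.24·π_2 + 0.28·π_3 + 0.16·π_4
π_3 = 0.24·π_1 + 0.24·π_2 + 0.24·π_3 + 0.24·π_4
Solving with the normalization constraint gives π = (0.1860, 0.2618, 0.2400, 0.3122).
So the stationary probability of Brand E is 0.1860.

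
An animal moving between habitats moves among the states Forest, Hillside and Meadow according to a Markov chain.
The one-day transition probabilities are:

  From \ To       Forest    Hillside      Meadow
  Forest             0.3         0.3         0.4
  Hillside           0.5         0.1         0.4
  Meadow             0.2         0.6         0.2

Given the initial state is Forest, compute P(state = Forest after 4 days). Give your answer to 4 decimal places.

Propagate the distribution vector 4 days from Forest.
After 0 days: (1.0000, 0.0000, 0.0000)
After 1 day: (0.3000, 0.3000, 0.4000)
After 2 days: (0.3200, 0.3600, 0.3200)
After 3 days: (0.3400, 0.3240, 0.3360)
After 4 days: (0.3312, 0.3360, 0.3328)
P(in Forest after 4 days) = 0.3312

0.3312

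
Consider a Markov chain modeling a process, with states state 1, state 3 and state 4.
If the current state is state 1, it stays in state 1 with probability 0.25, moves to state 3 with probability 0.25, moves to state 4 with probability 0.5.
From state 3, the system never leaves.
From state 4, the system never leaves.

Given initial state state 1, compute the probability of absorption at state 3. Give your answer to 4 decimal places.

Let h(s) be the probability of absorption at state 3 starting from transient state s. Then h(state 3) = 1 and h(state 4) = 0. By first-step analysis:
h(state 1) = 0.25·h(state 1) + 0.25·1 + 0.5·0
Solving: h(state 1) = 0.3333.
Starting from state 1, the probability is 0.3333.

0.3333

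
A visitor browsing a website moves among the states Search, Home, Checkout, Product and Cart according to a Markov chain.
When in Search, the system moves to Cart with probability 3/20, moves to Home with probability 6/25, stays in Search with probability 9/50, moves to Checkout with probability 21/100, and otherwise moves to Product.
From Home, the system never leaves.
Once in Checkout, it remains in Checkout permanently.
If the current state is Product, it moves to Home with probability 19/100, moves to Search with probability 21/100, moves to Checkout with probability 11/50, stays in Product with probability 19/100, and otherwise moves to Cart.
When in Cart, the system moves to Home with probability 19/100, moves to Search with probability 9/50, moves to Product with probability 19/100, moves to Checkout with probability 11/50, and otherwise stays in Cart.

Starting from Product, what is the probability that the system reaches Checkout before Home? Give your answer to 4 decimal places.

0.5216

Let h(s) be the probability of absorption at Checkout starting from transient state s. Then h(Checkout) = 1 and h(Home) = 0. By first-step analysis:
h(Search) = 0.18·h(Search) + 0.24·0 + 0.21·1 + 0.22·h(Product) + 0.15·h(Cart)
h(Product) = 0.21·h(Search) + 0.19·0 + 0.22·1 + 0.19·h(Product) + 0.19·h(Cart)
h(Cart) = 0.18·h(Search) + 0.19·0 + 0.22·1 + 0.19·h(Product) + 0.22·h(Cart)
Solving: h(Search) = 0.4916, h(Product) = 0.5216, h(Cart) = 0.5226.
Starting from Product, the probability is 0.5216.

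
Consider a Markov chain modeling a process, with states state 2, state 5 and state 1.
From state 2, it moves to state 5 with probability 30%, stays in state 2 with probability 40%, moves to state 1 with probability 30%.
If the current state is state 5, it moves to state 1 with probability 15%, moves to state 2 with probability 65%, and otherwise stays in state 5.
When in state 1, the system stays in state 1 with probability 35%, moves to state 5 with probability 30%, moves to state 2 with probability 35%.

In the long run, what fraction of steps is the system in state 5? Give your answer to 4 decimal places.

0.2727

Let the stationary distribution be π with π = πP and π_1 + π_2 + π_3 = 1.
π_1 = 0.4·π_1 + 0.65·π_2 + 0.35·π_3
π_2 = 0.3·π_1 + 0.2·π_2 + 0.3·π_3
Solving with the normalization constraint gives π = (0.4545, 0.2727, 0.2727).
So the stationary probability of state 5 is 0.2727.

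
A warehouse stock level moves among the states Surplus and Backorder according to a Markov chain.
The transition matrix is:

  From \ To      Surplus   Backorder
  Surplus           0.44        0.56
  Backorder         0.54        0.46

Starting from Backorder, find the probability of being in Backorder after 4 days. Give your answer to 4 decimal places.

Propagate the distribution vector 4 days from Backorder.
After 0 days: (0.0000, 1.0000)
After 1 day: (0.5400, 0.4600)
After 2 days: (0.4860, 0.5140)
After 3 days: (0.4914, 0.5086)
After 4 days: (0.4909, 0.5091)
P(in Backorder after 4 days) = 0.5091

0.5091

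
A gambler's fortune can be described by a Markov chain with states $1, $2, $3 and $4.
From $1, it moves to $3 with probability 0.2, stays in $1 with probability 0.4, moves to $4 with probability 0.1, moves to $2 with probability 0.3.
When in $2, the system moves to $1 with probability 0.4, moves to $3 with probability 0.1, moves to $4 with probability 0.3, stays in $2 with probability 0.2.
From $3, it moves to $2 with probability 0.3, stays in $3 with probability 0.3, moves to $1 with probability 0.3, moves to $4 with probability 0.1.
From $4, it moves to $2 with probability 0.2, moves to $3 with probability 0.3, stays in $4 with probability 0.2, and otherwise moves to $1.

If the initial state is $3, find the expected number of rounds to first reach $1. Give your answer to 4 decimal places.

Let t(s) be the expected number of rounds to first reach $1 from state s, with t($1) = 0. Conditioning on the first round:
t($2) = 1 + 0.2·t($2) + 0.1·t($3) + 0.3·t($4)
t($3) = 1 + 0.3·t($2) + 0.3·t($3) + 0.1·t($4)
t($4) = 1 + 0.2·t($2) + 0.3·t($3) + 0.2·t($4)
Solving: t($2) = 2.7964, t($3) = 3.0699, t($4) = 3.1003.
Expected rounds from $3 to $1: 3.0699.

3.0699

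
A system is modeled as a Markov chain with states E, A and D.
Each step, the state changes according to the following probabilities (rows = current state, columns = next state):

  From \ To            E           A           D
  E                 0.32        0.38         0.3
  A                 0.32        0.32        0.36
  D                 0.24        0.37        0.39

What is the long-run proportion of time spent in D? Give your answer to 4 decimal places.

0.3531

Let the stationary distribution be π with π = πP and π_1 + π_2 + π_3 = 1.
π_1 = 0.32·π_1 + 0.32·π_2 + 0.24·π_3
π_2 = 0.38·π_1 + 0.32·π_2 + 0.37·π_3
Solving with the normalization constraint gives π = (0.2918, 0.3552, 0.3531).
So the stationary probability of D is 0.3531.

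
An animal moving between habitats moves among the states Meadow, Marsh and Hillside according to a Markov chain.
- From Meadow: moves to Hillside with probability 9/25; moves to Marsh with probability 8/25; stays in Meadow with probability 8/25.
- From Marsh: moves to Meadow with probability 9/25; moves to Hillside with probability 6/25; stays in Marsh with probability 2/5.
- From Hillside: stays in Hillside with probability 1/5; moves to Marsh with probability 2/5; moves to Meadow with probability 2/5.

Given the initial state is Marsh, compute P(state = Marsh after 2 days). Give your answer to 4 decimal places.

Sum over the intermediate state after 1 day:
P = P(Marsh→Meadow)·P(Meadow→Marsh) + P(Marsh→Marsh)·P(Marsh→Marsh) + P(Marsh→Hillside)·P(Hillside→Marsh)
  = 0.36×0.32 + 0.4×0.4 + 0.24×0.4
  = 0.1152 + 0.1600 + 0.0960 = 0.3712

0.3712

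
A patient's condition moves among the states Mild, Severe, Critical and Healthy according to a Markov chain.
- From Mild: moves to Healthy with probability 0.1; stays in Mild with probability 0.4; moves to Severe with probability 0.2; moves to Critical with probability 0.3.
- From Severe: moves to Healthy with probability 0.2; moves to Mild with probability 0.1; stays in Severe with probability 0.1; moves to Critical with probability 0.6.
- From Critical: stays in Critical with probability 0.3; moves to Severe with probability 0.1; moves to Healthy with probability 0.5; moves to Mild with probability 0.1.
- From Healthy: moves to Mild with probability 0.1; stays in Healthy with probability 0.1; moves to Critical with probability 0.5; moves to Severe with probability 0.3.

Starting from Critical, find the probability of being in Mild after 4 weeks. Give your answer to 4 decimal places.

Propagate the distribution vector 4 weeks from Critical.
After 0 weeks: (0.0000, 0.0000, 1.0000, 0.0000)
After 1 week: (0.1000, 0.1000, 0.3000, 0.5000)
After 2 weeks: (0.1300, 0.2100, 0.4300, 0.2300)
After 3 weeks: (0.1390, 0.1590, 0.4090, 0.2930)
After 4 weeks: (0.1417, 0.1725, 0.4063, 0.2795)
P(in Mild after 4 weeks) = 0.1417

0.1417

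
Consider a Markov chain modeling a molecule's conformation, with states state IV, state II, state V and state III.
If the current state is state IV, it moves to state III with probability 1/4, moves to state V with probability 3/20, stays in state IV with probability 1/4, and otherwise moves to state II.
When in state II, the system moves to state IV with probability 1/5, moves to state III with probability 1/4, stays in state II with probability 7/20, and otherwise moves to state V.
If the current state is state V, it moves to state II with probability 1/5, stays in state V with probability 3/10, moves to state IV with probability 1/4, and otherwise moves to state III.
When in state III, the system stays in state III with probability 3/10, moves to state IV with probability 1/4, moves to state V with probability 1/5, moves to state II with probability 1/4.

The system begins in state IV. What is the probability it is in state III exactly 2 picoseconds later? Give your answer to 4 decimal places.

0.2625

Propagate the distribution vector 2 picoseconds from state IV.
After 0 picoseconds: (1.0000, 0.0000, 0.0000, 0.0000)
After 1 picosecond: (0.2500, 0.3500, 0.1500, 0.2500)
After 2 picoseconds: (0.2325, 0.3025, 0.2025, 0.2625)
P(in state III after 2 picoseconds) = 0.2625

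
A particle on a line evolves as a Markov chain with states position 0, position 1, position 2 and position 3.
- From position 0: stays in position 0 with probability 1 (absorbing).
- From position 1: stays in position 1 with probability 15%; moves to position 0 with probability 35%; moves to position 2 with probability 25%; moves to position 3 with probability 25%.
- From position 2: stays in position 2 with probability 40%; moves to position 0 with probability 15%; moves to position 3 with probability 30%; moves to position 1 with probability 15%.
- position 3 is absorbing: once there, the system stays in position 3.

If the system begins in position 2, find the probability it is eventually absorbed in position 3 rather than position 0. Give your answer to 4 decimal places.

0.6190

Let h(s) be the probability of absorption at position 3 starting from transient state s. Then h(position 3) = 1 and h(position 0) = 0. By first-step analysis:
h(position 1) = 0.35·0 + 0.15·h(position 1) + 0.25·h(position 2) + 0.25·1
h(position 2) = 0.15·0 + 0.15·h(position 1) + 0.4·h(position 2) + 0.3·1
Solving: h(position 1) = 0.4762, h(position 2) = 0.6190.
Starting from position 2, the probability is 0.6190.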